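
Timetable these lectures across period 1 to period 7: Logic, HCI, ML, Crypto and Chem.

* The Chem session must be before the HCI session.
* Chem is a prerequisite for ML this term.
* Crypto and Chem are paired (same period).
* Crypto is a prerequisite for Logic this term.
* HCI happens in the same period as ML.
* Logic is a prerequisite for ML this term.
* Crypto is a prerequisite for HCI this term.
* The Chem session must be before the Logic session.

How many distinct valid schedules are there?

Splitting on Logic: it can be period 2 (5), period 3 (8), period 4 (9), period 5 (8), period 6 (5). Listing each branch's schedules as (HCI, ML, Crypto, Chem) by period number:
Logic=period 2: (3,3,1,1) (4,4,1,1) (5,5,1,1) (6,6,1,1) (7,7,1,1) — 5.
Logic=period 3: (4,4,1,1) (4,4,2,2) (5,5,1,1) (5,5,2,2) (6,6,1,1) (6,6,2,2) (7,7,1,1) (7,7,2,2) — 8.
Logic=period 4: (5,5,1,1) (5,5,2,2) (5,5,3,3) (6,6,1,1) (6,6,2,2) (6,6,3,3) (7,7,1,1) (7,7,2,2) (7,7,3,3) — 9.
Logic=period 5: (6,6,1,1) (6,6,2,2) (6,6,3,3) (6,6,4,4) (7,7,1,1) (7,7,2,2) (7,7,3,3) (7,7,4,4) — 8.
Logic=period 6: (7,7,1,1) (7,7,2,2) (7,7,3,3) (7,7,4,4) (7,7,5,5) — 5.
Summing: 5 + 8 + 9 + 8 + 5 = 35.

35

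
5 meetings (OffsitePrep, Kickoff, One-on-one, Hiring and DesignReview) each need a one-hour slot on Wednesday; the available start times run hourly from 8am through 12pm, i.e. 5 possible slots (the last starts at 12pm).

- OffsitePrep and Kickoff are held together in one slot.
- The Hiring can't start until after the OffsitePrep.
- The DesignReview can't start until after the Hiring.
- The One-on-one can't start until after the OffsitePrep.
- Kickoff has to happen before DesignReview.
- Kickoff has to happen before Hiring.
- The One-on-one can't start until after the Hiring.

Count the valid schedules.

Splitting on OffsitePrep: it can be 8am (14), 9am (5), 10am (1). Listing each branch's schedules as (Kickoff, One-on-one, Hiring, DesignReview):
OffsitePrep=8am: (8am,10am,9am,10am) (8am,10am,9am,11am) (8am,10am,9am,12pm) (8am,11am,9am,10am) (8am,11am,9am,11am) (8am,11am,9am,12pm) (8am,11am,10am,11am) (8am,11am,10am,12pm) (8am,12pm,9am,10am) (8am,12pm,9am,11am) (8am,12pm,9am,12pm) (8am,12pm,10am,11am) (8am,12pm,10am,12pm) (8am,12pm,11am,12pm) — 14.
OffsitePrep=9am: (9am,11am,10am,11am) (9am,11am,10am,12pm) (9am,12pm,10am,11am) (9am,12pm,10am,12pm) (9am,12pm,11am,12pm) — 5.
OffsitePrep=10am: (10am,12pm,11am,12pm) — 1.
Summing: 14 + 5 + 1 = 20.

20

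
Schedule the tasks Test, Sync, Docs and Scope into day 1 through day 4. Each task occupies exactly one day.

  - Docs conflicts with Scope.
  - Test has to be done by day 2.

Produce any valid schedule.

Test -> day 1; Sync -> day 1; Docs -> day 1; Scope -> day 2

Checking: Docs(day 1) != Scope(day 2); Test=day 1 in [day 1,day 2].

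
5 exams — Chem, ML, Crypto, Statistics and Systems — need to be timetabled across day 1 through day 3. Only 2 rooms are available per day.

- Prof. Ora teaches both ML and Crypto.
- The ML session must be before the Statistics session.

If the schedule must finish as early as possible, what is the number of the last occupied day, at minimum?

day 3

The precedence chain requires at least 2 distinct days.
With at most 2 per day and 5 exams, at least 3 days are needed.
3 works (last occupied day: day 3): for example Chem -> day 1; Crypto -> day 2; Systems -> day 3; Statistics -> day 2; ML -> day 1.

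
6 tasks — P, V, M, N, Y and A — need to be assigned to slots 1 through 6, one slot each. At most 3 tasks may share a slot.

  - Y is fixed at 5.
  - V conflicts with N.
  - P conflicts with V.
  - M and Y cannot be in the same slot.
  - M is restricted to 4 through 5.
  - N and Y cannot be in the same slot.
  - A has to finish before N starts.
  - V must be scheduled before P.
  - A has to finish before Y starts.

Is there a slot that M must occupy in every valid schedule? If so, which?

4

M's window is 4–5.
Y is fixed at 5, and M can't share a slot with Y.
So M must be 4.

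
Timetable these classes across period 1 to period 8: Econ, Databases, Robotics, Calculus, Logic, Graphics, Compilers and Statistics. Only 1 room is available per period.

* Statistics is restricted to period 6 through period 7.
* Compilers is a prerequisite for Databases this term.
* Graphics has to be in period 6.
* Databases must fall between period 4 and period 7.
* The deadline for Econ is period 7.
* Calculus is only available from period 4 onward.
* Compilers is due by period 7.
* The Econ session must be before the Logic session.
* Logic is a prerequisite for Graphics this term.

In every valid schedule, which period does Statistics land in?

Statistics is available from period 6; Statistics's own window allows nothing later than period 7.
So Statistics is pinned to period 7.

period 7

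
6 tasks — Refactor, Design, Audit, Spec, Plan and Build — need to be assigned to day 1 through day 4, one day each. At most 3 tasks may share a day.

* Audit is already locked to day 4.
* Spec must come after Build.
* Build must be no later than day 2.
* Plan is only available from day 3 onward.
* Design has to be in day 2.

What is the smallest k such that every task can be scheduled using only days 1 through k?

4 days

The precedence chain requires at least 2 distinct days.
With at most 3 per day and 6 tasks, at least 2 days are needed.
Audit can't be placed before day 4, so the schedule must run through at least day 4.
4 works (last occupied day: day 4): for example Refactor -> day 1; Design -> day 2; Spec -> day 2; Audit -> day 4; Plan -> day 3; Build -> day 1.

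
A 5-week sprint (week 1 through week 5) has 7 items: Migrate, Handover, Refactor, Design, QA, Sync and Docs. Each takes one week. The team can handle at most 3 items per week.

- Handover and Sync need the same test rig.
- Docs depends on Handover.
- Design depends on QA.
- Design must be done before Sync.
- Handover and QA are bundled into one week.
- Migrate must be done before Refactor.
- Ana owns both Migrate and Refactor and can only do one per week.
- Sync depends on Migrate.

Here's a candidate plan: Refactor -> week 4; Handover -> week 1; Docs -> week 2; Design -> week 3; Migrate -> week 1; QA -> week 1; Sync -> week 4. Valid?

Docs depends on Handover — holds.
The team can handle at most 3 items per week — holds.
Design depends on QA — holds.
Sync depends on Migrate — holds.
Ana owns both Migrate and Refactor and can only do one per week — holds.
Design must be done before Sync — holds.
Migrate must be done before Refactor — holds.
Handover and QA are bundled into one week — holds.
Handover and Sync need the same test rig — holds.

Valid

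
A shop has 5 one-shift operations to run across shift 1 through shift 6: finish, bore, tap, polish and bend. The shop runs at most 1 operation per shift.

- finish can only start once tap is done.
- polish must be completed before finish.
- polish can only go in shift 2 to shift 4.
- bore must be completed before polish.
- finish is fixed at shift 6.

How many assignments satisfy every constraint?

Splitting on bore: it can be shift 1 (18), shift 2 (12), shift 3 (6). Listing each branch's schedules as (finish, tap, polish, bend) by shift number:
bore=shift 1: (6,2,3,4) (6,2,3,5) (6,2,4,3) (6,2,4,5) (6,3,2,4) (6,3,2,5) (6,3,4,2) (6,3,4,5) (6,4,2,3) (6,4,2,5) (6,4,3,2) (6,4,3,5) (6,5,2,3) (6,5,2,4) (6,5,3,2) (6,5,3,4) (6,5,4,2) (6,5,4,3) — 18.
bore=shift 2: (6,1,3,4) (6,1,3,5) (6,1,4,3) (6,1,4,5) (6,3,4,1) (6,3,4,5) (6,4,3,1) (6,4,3,5) (6,5,3,1) (6,5,3,4) (6,5,4,1) (6,5,4,3) — 12.
bore=shift 3: (6,1,4,2) (6,1,4,5) (6,2,4,1) (6,2,4,5) (6,5,4,1) (6,5,4,2) — 6.
Summing: 18 + 12 + 6 = 36.

36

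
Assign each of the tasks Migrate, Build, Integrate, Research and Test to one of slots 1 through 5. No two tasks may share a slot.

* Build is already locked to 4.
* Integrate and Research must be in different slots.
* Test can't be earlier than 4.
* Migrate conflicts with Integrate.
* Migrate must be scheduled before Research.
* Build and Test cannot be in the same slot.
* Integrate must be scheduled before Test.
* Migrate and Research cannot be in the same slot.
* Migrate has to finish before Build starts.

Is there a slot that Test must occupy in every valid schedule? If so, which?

Test's window is 4–5.
Build is fixed at 4, and Test can't share a slot with Build.
So Test must be 5.

5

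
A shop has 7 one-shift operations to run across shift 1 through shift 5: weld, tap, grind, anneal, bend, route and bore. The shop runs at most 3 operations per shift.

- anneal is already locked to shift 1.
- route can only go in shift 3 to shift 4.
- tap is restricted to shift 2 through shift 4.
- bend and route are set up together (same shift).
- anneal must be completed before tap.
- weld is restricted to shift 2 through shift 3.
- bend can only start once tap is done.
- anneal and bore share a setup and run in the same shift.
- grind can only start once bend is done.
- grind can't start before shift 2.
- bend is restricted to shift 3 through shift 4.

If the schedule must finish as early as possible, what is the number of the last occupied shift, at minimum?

The precedence chain requires at least 4 distinct shifts.
With at most 3 per shift and 7 operations, at least 3 shifts are needed.
4 works (last occupied shift: shift 4): for example route -> shift 3, grind -> shift 4, bend -> shift 3, tap -> shift 2, weld -> shift 2, bore -> shift 1, anneal -> shift 1.

4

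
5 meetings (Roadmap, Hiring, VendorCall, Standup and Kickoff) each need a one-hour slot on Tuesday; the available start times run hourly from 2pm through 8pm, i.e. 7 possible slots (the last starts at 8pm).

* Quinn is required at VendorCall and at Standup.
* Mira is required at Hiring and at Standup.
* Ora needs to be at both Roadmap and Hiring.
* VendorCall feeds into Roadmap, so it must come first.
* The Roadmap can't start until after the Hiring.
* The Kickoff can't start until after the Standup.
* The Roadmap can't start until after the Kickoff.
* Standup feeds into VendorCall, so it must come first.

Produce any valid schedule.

VendorCall=3pm, Hiring=3pm, Kickoff=3pm, Standup=2pm, Roadmap=4pm

Checking: Standup(2pm) before Kickoff(3pm); Standup(2pm) before VendorCall(3pm); Kickoff(3pm) before Roadmap(4pm); Hiring(3pm) before Roadmap(4pm); VendorCall(3pm) before Roadmap(4pm); VendorCall(3pm) != Standup(2pm); Hiring(3pm) != Standup(2pm); Roadmap(4pm) != Hiring(3pm).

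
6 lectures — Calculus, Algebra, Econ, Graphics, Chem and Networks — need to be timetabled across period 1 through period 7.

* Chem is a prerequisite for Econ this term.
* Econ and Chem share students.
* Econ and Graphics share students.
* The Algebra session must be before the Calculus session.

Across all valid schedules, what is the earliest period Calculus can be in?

period 2

Precedence pushes Calculus to at least period 2.
Calculus at period 2 is achievable: Calculus in period 2, Econ in period 2, Algebra in period 1, Graphics in period 1, Chem in period 1, Networks in period 1.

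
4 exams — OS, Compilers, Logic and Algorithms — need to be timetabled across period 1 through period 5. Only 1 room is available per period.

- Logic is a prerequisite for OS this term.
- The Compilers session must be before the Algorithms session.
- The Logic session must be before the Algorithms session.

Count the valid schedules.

Splitting on OS: it can be period 2 (3), period 3 (6), period 4 (8), period 5 (8). Listing each branch's schedules as (Compilers, Logic, Algorithms) by period number:
OS=period 2: (3,1,4) (3,1,5) (4,1,5) — 3.
OS=period 3: (1,2,4) (1,2,5) (2,1,4) (2,1,5) (4,1,5) (4,2,5) — 6.
OS=period 4: (1,2,3) (1,2,5) (1,3,5) (2,1,3) (2,1,5) (2,3,5) (3,1,5) (3,2,5) — 8.
OS=period 5: (1,2,3) (1,2,4) (1,3,4) (2,1,3) (2,1,4) (2,3,4) (3,1,4) (3,2,4) — 8.
Summing: 3 + 6 + 8 + 8 = 25.

25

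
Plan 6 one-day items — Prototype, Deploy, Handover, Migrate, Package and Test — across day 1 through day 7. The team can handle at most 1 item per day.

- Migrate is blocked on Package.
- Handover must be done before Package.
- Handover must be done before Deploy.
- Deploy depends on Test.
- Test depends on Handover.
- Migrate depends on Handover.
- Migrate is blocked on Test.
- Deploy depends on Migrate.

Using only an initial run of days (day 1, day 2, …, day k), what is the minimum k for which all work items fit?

The precedence chain requires at least 4 distinct days.
With at most 1 per day and 6 work items, at least 6 days are needed.
6 works (last occupied day: day 6): for example Package=day 3, Handover=day 1, Prototype=day 6, Deploy=day 5, Test=day 2, Migrate=day 4.

6 days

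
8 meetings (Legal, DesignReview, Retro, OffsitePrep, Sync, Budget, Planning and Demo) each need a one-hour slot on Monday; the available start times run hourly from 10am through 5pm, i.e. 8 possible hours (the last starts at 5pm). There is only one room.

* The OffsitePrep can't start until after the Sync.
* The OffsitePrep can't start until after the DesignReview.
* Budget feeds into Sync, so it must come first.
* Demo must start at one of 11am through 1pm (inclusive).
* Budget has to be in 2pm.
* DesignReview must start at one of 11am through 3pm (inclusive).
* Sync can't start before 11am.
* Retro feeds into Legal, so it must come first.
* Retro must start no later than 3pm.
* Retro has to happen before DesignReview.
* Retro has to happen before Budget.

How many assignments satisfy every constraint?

54

Splitting on DesignReview: it can be 11am (12), 12pm (15), 1pm (18), 3pm (9). Listing each branch's schedules as (Legal, Retro, OffsitePrep, Sync, Budget, Planning, Demo):
DesignReview=11am: (12pm,10am,4pm,3pm,2pm,5pm,1pm) (12pm,10am,5pm,3pm,2pm,4pm,1pm) (12pm,10am,5pm,4pm,2pm,3pm,1pm) (1pm,10am,4pm,3pm,2pm,5pm,12pm) (1pm,10am,5pm,3pm,2pm,4pm,12pm) (1pm,10am,5pm,4pm,2pm,3pm,12pm) (3pm,10am,5pm,4pm,2pm,12pm,1pm) (3pm,10am,5pm,4pm,2pm,1pm,12pm) (4pm,10am,5pm,3pm,2pm,12pm,1pm) (4pm,10am,5pm,3pm,2pm,1pm,12pm) (5pm,10am,4pm,3pm,2pm,12pm,1pm) (5pm,10am,4pm,3pm,2pm,1pm,12pm) — 12.
DesignReview=12pm: (11am,10am,4pm,3pm,2pm,5pm,1pm) (11am,10am,5pm,3pm,2pm,4pm,1pm) (11am,10am,5pm,4pm,2pm,3pm,1pm) (1pm,10am,4pm,3pm,2pm,5pm,11am) (1pm,10am,5pm,3pm,2pm,4pm,11am) (1pm,10am,5pm,4pm,2pm,3pm,11am) (3pm,10am,5pm,4pm,2pm,11am,1pm) (3pm,10am,5pm,4pm,2pm,1pm,11am) (3pm,11am,5pm,4pm,2pm,10am,1pm) (4pm,10am,5pm,3pm,2pm,11am,1pm) (4pm,10am,5pm,3pm,2pm,1pm,11am) (4pm,11am,5pm,3pm,2pm,10am,1pm) (5pm,10am,4pm,3pm,2pm,11am,1pm) (5pm,10am,4pm,3pm,2pm,1pm,11am) (5pm,11am,4pm,3pm,2pm,10am,1pm) — 15.
DesignReview=1pm: (11am,10am,4pm,3pm,2pm,5pm,12pm) (11am,10am,5pm,3pm,2pm,4pm,12pm) (11am,10am,5pm,4pm,2pm,3pm,12pm) (12pm,10am,4pm,3pm,2pm,5pm,11am) (12pm,10am,5pm,3pm,2pm,4pm,11am) (12pm,10am,5pm,4pm,2pm,3pm,11am) (3pm,10am,5pm,4pm,2pm,11am,12pm) (3pm,10am,5pm,4pm,2pm,12pm,11am) (3pm,11am,5pm,4pm,2pm,10am,12pm) (3pm,12pm,5pm,4pm,2pm,10am,11am) (4pm,10am,5pm,3pm,2pm,11am,12pm) (4pm,10am,5pm,3pm,2pm,12pm,11am) (4pm,11am,5pm,3pm,2pm,10am,12pm) (4pm,12pm,5pm,3pm,2pm,10am,11am) (5pm,10am,4pm,3pm,2pm,11am,12pm) (5pm,10am,4pm,3pm,2pm,12pm,11am) (5pm,11am,4pm,3pm,2pm,10am,12pm) (5pm,12pm,4pm,3pm,2pm,10am,11am) — 18.
DesignReview=3pm: (11am,10am,5pm,4pm,2pm,12pm,1pm) (11am,10am,5pm,4pm,2pm,1pm,12pm) (12pm,10am,5pm,4pm,2pm,11am,1pm) (12pm,10am,5pm,4pm,2pm,1pm,11am) (12pm,11am,5pm,4pm,2pm,10am,1pm) (1pm,10am,5pm,4pm,2pm,11am,12pm) (1pm,10am,5pm,4pm,2pm,12pm,11am) (1pm,11am,5pm,4pm,2pm,10am,12pm) (1pm,12pm,5pm,4pm,2pm,10am,11am) — 9.
Summing: 12 + 15 + 18 + 9 = 54.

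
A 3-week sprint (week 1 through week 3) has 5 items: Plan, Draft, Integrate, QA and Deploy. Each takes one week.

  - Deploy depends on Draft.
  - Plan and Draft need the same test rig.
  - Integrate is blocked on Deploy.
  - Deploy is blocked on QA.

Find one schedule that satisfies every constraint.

QA -> week 1, Draft -> week 1, Integrate -> week 3, Deploy -> week 2, Plan -> week 2

Checking: Deploy(week 2) before Integrate(week 3); QA(week 1) before Deploy(week 2); Draft(week 1) before Deploy(week 2); Plan(week 2) != Draft(week 1).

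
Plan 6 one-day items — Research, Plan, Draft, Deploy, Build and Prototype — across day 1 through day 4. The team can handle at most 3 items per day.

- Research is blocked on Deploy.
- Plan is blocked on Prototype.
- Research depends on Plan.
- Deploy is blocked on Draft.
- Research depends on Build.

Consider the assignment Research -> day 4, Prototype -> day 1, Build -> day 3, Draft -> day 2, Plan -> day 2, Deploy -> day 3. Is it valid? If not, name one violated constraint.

Valid

The team can handle at most 3 items per day — holds.
Plan is blocked on Prototype — holds.
Research depends on Build — holds.
Research is blocked on Deploy — holds.
Research depends on Plan — holds.
Deploy is blocked on Draft — holds.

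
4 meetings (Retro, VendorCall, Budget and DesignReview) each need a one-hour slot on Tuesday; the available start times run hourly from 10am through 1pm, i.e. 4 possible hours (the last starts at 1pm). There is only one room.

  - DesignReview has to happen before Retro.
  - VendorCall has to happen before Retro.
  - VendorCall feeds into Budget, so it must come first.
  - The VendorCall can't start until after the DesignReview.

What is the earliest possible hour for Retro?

Precedence pushes Retro to at least 12pm.
Retro at 12pm is achievable: VendorCall=11am; Retro=12pm; Budget=1pm; DesignReview=10am.

12pm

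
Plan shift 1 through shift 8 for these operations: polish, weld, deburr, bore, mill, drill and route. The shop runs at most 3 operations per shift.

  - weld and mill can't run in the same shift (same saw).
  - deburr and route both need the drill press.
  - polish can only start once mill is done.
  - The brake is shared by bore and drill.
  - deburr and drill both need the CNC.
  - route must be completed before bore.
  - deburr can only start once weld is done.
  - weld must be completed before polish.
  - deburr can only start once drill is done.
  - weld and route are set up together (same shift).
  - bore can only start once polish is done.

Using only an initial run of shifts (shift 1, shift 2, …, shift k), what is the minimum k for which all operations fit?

4 shifts

The precedence chain requires at least 3 distinct shifts.
With at most 3 per shift and 7 operations, at least 3 shifts are needed.
Could 3 shifts be enough, i.e. nothing placed later than shift 3? No: deburr must come after weld (at shift 1 or later) → {shift 2, shift 3}; weld must come before deburr (at shift 3 or earlier) → {shift 1, shift 2}; polish must come after weld (at shift 1 or later) → {shift 2, shift 3}; bore must come after route (at shift 1 or later) → {shift 2, shift 3}; mill must come before polish (at shift 3 or earlier) → {shift 1, shift 2}; bore must come after polish (at shift 2 or later) → {shift 3}; polish must come before bore (at shift 3 or earlier) → {shift 2}; weld must come before polish (at shift 2 or earlier) → {shift 1}; mill must come before polish (at shift 2 or earlier) → {shift 1}; mill can't share with weld (shift 1) → nothing is left.
So 3 shifts is not enough.
4 works (last occupied shift: shift 4): for example drill=shift 1, route=shift 1, weld=shift 1, bore=shift 4, mill=shift 2, deburr=shift 2, polish=shift 3.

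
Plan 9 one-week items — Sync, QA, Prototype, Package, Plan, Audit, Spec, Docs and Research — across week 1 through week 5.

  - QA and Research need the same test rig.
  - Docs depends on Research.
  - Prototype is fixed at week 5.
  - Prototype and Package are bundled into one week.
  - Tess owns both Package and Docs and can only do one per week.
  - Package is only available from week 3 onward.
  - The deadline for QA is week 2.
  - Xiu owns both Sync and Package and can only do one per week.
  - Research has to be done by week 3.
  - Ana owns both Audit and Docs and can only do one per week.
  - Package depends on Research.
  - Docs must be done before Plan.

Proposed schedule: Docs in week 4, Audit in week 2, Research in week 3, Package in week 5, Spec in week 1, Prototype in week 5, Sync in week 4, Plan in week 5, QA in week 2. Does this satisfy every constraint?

Tess owns both Package and Docs and can only do one per week — holds.
Prototype and Package are bundled into one week — holds.
Ana owns both Audit and Docs and can only do one per week — holds.
Xiu owns both Sync and Package and can only do one per week — holds.
Docs depends on Research — holds.
Prototype is fixed at week 5 — holds.
Research has to be done by week 3 — holds.
Docs must be done before Plan — holds.
The deadline for QA is week 2 — holds.
Package depends on Research — holds.
QA and Research need the same test rig — holds.
Package is only available from week 3 onward — holds.

Valid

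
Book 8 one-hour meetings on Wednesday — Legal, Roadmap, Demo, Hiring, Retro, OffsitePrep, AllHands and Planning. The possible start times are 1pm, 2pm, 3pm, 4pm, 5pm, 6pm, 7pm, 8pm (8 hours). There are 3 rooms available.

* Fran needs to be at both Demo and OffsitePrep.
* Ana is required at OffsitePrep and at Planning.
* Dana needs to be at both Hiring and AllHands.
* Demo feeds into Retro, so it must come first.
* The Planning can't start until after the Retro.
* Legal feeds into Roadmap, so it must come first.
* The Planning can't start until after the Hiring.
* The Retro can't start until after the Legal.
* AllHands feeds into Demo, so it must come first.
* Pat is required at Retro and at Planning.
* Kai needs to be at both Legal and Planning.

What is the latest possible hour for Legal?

6pm

Downstream work caps Legal at 6pm.
Legal at 6pm is achievable: Demo in 2pm, Legal in 6pm, Hiring in 2pm, AllHands in 1pm, Retro in 7pm, Roadmap in 7pm, OffsitePrep in 1pm, Planning in 8pm.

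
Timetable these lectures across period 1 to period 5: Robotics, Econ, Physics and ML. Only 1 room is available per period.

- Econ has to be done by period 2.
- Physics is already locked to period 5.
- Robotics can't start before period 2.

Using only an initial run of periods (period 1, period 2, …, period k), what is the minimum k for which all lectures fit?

5

With at most 1 per period and 4 lectures, at least 4 periods are needed.
Physics can't be placed before period 5, so the schedule must run through at least period 5.
5 works (last occupied period: period 5): for example ML -> period 3, Physics -> period 5, Econ -> period 1, Robotics -> period 2.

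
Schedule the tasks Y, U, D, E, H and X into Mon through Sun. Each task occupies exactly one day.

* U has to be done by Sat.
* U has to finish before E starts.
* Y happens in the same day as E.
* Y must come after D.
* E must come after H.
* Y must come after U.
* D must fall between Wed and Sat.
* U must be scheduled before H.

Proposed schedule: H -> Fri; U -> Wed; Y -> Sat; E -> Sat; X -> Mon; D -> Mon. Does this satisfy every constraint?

Invalid. D must fall between Wed and Sat.

Y must come after U — holds.
E must come after H — holds.
U has to finish before E starts — holds.
Y happens in the same day as E — holds.
U must be scheduled before H — holds.
D must fall between Wed and Sat — violated.
Y must come after D — holds.
U has to be done by Sat — holds.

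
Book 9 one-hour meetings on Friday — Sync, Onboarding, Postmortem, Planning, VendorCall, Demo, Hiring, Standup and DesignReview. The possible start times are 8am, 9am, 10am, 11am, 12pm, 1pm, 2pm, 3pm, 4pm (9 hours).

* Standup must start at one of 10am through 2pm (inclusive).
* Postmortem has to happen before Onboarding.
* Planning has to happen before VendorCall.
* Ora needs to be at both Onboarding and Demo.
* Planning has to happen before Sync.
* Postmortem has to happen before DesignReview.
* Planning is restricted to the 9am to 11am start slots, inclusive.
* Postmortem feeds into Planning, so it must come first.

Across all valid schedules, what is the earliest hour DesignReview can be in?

9am

Precedence pushes DesignReview to at least 9am.
DesignReview at 9am is achievable: Demo in 8am; DesignReview in 9am; Onboarding in 9am; Postmortem in 8am; VendorCall in 10am; Sync in 10am; Hiring in 8am; Planning in 9am; Standup in 10am.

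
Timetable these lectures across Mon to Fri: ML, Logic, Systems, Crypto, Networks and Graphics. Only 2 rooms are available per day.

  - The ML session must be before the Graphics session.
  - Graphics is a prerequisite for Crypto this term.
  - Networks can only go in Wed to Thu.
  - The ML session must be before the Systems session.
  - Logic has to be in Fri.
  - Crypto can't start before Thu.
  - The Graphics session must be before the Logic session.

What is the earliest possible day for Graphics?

Tue

Precedence pushes Graphics to at least Tue; downstream work caps Graphics at Thu.
Graphics at Tue is achievable: Networks in Wed, Graphics in Tue, Systems in Tue, Crypto in Thu, Logic in Fri, ML in Mon.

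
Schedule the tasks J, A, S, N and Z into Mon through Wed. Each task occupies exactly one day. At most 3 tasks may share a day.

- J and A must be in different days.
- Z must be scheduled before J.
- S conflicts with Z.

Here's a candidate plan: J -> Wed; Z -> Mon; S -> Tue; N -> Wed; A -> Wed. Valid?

S conflicts with Z — holds.
Z must be scheduled before J — holds.
J and A must be in different days — violated.
At most 3 tasks may share a day — holds.

No — it violates: J and A must be in different days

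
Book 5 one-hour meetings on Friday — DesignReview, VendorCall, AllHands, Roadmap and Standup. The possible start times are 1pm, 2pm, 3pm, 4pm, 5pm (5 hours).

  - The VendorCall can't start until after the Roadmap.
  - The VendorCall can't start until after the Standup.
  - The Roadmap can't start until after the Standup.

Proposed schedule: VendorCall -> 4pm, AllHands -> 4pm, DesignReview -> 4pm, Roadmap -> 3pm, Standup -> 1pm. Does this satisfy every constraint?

Yes, all constraints hold

The Roadmap can't start until after the Standup — holds.
The VendorCall can't start until after the Standup — holds.
The VendorCall can't start until after the Roadmap — holds.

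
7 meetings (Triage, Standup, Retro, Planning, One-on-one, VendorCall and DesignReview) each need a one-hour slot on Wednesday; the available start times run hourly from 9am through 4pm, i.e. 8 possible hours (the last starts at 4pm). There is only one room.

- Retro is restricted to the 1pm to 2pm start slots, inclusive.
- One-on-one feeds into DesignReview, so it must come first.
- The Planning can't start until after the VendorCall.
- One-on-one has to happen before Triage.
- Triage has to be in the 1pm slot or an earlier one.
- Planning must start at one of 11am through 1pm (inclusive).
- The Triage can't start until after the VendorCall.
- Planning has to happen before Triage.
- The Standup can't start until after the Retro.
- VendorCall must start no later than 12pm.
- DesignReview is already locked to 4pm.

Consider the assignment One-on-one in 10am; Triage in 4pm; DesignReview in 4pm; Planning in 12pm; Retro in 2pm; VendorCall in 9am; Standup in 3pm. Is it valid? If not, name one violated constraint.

There is only one room — violated.
The Triage can't start until after the VendorCall — holds.
VendorCall must start no later than 12pm — holds.
One-on-one has to happen before Triage — holds.
Planning has to happen before Triage — holds.
Planning must start at one of 11am through 1pm (inclusive) — holds.
The Standup can't start until after the Retro — holds.
Triage has to be in the 1pm slot or an earlier one — violated.
Retro is restricted to the 1pm to 2pm start slots, inclusive — holds.
The Planning can't start until after the VendorCall — holds.
One-on-one feeds into DesignReview, so it must come first — holds.
DesignReview is already locked to 4pm — holds.

No — it violates: Triage has to be in the 1pm slot or an earlier one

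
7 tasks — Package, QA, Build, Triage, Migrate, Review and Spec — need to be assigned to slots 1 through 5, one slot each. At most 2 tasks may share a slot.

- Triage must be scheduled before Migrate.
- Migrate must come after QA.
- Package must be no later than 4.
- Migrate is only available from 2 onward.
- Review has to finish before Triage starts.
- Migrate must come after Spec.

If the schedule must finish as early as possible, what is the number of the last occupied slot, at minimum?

The precedence chain requires at least 3 distinct slots.
With at most 2 per slot and 7 tasks, at least 4 slots are needed.
4 works (last occupied slot: 4): for example Spec in 2; Migrate in 3; Package in 3; Build in 4; Review in 1; QA in 1; Triage in 2.

4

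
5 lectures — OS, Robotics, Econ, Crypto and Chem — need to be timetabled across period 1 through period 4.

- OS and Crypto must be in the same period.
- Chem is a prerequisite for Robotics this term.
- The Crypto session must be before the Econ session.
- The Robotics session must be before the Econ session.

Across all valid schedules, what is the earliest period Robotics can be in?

period 2

Precedence pushes Robotics to at least period 2; downstream work caps Robotics at period 3.
Robotics at period 2 is achievable: Crypto=period 1; OS=period 1; Chem=period 1; Econ=period 3; Robotics=period 2.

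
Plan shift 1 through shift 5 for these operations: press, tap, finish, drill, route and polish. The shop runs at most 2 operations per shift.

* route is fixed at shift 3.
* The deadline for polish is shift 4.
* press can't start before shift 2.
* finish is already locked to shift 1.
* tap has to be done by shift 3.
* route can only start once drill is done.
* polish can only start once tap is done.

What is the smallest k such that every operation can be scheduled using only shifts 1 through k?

3 shifts

The precedence chain requires at least 2 distinct shifts.
With at most 2 per shift and 6 operations, at least 3 shifts are needed.
route can't be placed before shift 3, so the schedule must run through at least shift 3.
3 works (last occupied shift: shift 3): for example drill in shift 2; tap in shift 1; finish in shift 1; polish in shift 3; route in shift 3; press in shift 2.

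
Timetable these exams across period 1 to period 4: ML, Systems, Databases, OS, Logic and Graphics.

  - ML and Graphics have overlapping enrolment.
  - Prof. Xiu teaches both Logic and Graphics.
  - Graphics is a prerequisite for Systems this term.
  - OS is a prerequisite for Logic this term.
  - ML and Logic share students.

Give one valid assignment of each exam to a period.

Databases=period 1, Systems=period 2, OS=period 1, Graphics=period 1, Logic=period 2, ML=period 3

Checking: Graphics(period 1) before Systems(period 2); OS(period 1) before Logic(period 2); ML(period 3) != Graphics(period 1); ML(period 3) != Logic(period 2); Logic(period 2) != Graphics(period 1).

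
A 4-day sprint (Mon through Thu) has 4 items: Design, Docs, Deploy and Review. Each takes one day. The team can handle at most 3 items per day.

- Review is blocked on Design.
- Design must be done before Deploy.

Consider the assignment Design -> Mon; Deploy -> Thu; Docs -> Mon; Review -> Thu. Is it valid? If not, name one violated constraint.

Review is blocked on Design — holds.
Design must be done before Deploy — holds.
The team can handle at most 3 items per day — holds.

Valid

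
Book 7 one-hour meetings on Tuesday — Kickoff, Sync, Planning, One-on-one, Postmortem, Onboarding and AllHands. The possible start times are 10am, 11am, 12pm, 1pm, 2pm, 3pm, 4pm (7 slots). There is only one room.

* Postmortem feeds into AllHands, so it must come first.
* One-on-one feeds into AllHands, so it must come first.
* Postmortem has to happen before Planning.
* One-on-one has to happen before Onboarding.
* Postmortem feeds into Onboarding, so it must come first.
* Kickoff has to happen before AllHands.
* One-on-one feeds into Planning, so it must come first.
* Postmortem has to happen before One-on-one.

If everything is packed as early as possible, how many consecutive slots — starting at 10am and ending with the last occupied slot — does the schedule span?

The precedence chain requires at least 3 distinct slots.
With at most 1 per slot and 7 meetings, at least 7 slots are needed.
7 works (last occupied slot: 4pm): for example Onboarding -> 3pm, Postmortem -> 10am, Kickoff -> 12pm, One-on-one -> 11am, Sync -> 4pm, AllHands -> 1pm, Planning -> 2pm.

7 slots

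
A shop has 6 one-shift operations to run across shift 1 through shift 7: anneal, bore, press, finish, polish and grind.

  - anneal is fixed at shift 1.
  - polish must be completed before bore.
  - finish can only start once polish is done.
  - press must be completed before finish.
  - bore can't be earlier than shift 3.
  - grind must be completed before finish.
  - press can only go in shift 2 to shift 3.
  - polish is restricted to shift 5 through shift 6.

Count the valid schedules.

Splitting on bore: it can be shift 6 (22), shift 7 (34). Listing each branch's schedules as (anneal, press, finish, polish, grind) by shift number:
bore=shift 6: (1,2,6,5,1) (1,2,6,5,2) (1,2,6,5,3) (1,2,6,5,4) (1,2,6,5,5) (1,2,7,5,1) (1,2,7,5,2) (1,2,7,5,3) (1,2,7,5,4) (1,2,7,5,5) (1,2,7,5,6) (1,3,6,5,1) (1,3,6,5,2) (1,3,6,5,3) (1,3,6,5,4) (1,3,6,5,5) (1,3,7,5,1) (1,3,7,5,2) (1,3,7,5,3) (1,3,7,5,4) (1,3,7,5,5) (1,3,7,5,6) — 22.
bore=shift 7: (1,2,6,5,1) (1,2,6,5,2) (1,2,6,5,3) (1,2,6,5,4) (1,2,6,5,5) (1,2,7,5,1) (1,2,7,5,2) (1,2,7,5,3) (1,2,7,5,4) (1,2,7,5,5) (1,2,7,5,6) (1,2,7,6,1) (1,2,7,6,2) (1,2,7,6,3) (1,2,7,6,4) (1,2,7,6,5) (1,2,7,6,6) (1,3,6,5,1) (1,3,6,5,2) (1,3,6,5,3) (1,3,6,5,4) (1,3,6,5,5) (1,3,7,5,1) (1,3,7,5,2) (1,3,7,5,3) (1,3,7,5,4) (1,3,7,5,5) (1,3,7,5,6) (1,3,7,6,1) (1,3,7,6,2) (1,3,7,6,3) (1,3,7,6,4) (1,3,7,6,5) (1,3,7,6,6) — 34.
Summing: 22 + 34 = 56.

56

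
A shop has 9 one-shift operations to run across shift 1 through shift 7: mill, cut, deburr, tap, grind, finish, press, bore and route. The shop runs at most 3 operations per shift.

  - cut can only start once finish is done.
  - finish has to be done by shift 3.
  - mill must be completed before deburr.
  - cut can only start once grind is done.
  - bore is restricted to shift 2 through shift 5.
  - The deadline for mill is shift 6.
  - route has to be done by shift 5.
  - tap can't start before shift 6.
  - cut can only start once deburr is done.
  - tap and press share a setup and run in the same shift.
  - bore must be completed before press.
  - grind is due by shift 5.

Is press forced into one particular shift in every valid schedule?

No

press can be shift 6 (e.g. deburr in shift 3, tap in shift 6, cut in shift 4, grind in shift 1, mill in shift 2, bore in shift 2, finish in shift 1, route in shift 1, press in shift 6) or shift 7 (e.g. tap -> shift 7, press -> shift 7, route -> shift 1, finish -> shift 1, bore -> shift 2, mill -> shift 2, deburr -> shift 3, cut -> shift 4, grind -> shift 1).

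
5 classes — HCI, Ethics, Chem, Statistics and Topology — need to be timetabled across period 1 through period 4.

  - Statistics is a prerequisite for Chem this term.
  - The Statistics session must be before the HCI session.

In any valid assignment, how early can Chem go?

period 2

Precedence pushes Chem to at least period 2.
Chem at period 2 is achievable: Ethics -> period 1; Statistics -> period 1; HCI -> period 2; Topology -> period 1; Chem -> period 2.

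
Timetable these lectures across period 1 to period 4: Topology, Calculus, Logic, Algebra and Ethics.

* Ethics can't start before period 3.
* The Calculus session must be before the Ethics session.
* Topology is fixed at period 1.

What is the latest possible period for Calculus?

period 3

Downstream work caps Calculus at period 3.
Calculus at period 3 is achievable: Logic in period 1, Ethics in period 4, Algebra in period 1, Calculus in period 3, Topology in period 1.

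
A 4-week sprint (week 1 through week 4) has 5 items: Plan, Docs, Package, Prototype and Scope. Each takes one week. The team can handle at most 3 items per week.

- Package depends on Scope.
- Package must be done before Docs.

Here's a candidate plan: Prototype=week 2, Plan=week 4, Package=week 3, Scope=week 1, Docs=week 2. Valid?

No. Package must be done before Docs is not satisfied.

Package depends on Scope — holds.
Package must be done before Docs — violated.
The team can handle at most 3 items per week — holds.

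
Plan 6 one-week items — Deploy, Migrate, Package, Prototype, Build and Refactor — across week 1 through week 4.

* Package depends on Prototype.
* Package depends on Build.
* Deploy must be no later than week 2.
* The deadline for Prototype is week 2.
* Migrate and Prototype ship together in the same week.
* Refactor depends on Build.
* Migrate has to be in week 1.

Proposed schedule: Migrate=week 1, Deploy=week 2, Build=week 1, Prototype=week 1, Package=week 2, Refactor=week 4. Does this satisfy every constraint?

Valid

Refactor depends on Build — holds.
Package depends on Prototype — holds.
The deadline for Prototype is week 2 — holds.
Migrate and Prototype ship together in the same week — holds.
Deploy must be no later than week 2 — holds.
Migrate has to be in week 1 — holds.
Package depends on Build — holds.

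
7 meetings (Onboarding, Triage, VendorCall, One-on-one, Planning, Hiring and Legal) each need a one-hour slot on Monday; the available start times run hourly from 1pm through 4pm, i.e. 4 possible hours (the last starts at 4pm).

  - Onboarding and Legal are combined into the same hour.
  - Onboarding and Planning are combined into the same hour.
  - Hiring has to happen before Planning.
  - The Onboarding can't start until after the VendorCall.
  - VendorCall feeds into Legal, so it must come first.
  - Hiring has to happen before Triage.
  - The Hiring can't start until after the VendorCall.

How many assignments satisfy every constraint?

Splitting on Onboarding: it can be 3pm (8), 4pm (16). Listing each branch's schedules as (Triage, VendorCall, One-on-one, Planning, Hiring, Legal):
Onboarding=3pm: (3pm,1pm,1pm,3pm,2pm,3pm) (3pm,1pm,2pm,3pm,2pm,3pm) (3pm,1pm,3pm,3pm,2pm,3pm) (3pm,1pm,4pm,3pm,2pm,3pm) (4pm,1pm,1pm,3pm,2pm,3pm) (4pm,1pm,2pm,3pm,2pm,3pm) (4pm,1pm,3pm,3pm,2pm,3pm) (4pm,1pm,4pm,3pm,2pm,3pm) — 8.
Onboarding=4pm: (3pm,1pm,1pm,4pm,2pm,4pm) (3pm,1pm,2pm,4pm,2pm,4pm) (3pm,1pm,3pm,4pm,2pm,4pm) (3pm,1pm,4pm,4pm,2pm,4pm) (4pm,1pm,1pm,4pm,2pm,4pm) (4pm,1pm,1pm,4pm,3pm,4pm) (4pm,1pm,2pm,4pm,2pm,4pm) (4pm,1pm,2pm,4pm,3pm,4pm) (4pm,1pm,3pm,4pm,2pm,4pm) (4pm,1pm,3pm,4pm,3pm,4pm) (4pm,1pm,4pm,4pm,2pm,4pm) (4pm,1pm,4pm,4pm,3pm,4pm) (4pm,2pm,1pm,4pm,3pm,4pm) (4pm,2pm,2pm,4pm,3pm,4pm) (4pm,2pm,3pm,4pm,3pm,4pm) (4pm,2pm,4pm,4pm,3pm,4pm) — 16.
Summing: 8 + 16 = 24.

24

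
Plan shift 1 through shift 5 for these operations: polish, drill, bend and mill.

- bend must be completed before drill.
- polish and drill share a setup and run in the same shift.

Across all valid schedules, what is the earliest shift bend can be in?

Downstream work caps bend at shift 4.
bend at shift 1 is achievable: mill -> shift 1; drill -> shift 2; bend -> shift 1; polish -> shift 2.

shift 1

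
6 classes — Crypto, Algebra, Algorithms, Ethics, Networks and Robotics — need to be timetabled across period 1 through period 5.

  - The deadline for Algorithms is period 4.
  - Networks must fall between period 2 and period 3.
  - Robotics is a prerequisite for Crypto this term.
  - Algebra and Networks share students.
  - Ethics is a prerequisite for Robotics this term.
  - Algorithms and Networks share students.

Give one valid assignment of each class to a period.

Algebra in period 1, Crypto in period 3, Algorithms in period 1, Robotics in period 2, Ethics in period 1, Networks in period 2

Checking: Ethics(period 1) before Robotics(period 2); Robotics(period 2) before Crypto(period 3); Algebra(period 1) != Networks(period 2); Algorithms(period 1) != Networks(period 2); Networks=period 2 in [period 2,period 3]; Algorithms=period 1 in [period 1,period 4].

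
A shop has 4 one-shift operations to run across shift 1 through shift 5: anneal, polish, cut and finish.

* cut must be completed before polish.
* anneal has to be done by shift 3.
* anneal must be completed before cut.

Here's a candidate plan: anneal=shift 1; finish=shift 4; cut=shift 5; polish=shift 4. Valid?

anneal must be completed before cut — holds.
cut must be completed before polish — violated.
anneal has to be done by shift 3 — holds.

Invalid. cut must be completed before polish.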